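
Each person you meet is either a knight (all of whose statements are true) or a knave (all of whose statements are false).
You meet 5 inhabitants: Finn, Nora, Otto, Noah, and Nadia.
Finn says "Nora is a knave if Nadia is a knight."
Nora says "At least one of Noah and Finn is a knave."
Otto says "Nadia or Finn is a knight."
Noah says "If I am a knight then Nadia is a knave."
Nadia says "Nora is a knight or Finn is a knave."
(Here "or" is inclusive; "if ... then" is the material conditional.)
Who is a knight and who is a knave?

As a knight, Finn's statement "Nora is a knave if Nadia is a knight" should be True; it is.
Since Nora is a knave, "at least one of Noah and Finn is a knave" needs to be False, which holds.
Otto is a knight, and the claim "Nadia or Finn is a knight" is indeed True.
Noah is a knight, and the claim "if I am a knight then Nadia is a knave" is indeed True.
Nadia is a knave, so "Nora is a knight or Finn is a knave" must be False — and it is.

Finn is a knight, Nora is a knave, Otto is a knight, Noah is a knight, and Nadia is a knave.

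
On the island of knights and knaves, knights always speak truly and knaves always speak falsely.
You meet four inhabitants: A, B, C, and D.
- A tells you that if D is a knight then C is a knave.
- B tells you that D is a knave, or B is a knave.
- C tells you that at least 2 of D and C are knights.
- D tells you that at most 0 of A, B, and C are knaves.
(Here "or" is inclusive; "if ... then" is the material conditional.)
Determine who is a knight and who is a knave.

A is a knight, B is a knight, C is a knave, and D is a knave.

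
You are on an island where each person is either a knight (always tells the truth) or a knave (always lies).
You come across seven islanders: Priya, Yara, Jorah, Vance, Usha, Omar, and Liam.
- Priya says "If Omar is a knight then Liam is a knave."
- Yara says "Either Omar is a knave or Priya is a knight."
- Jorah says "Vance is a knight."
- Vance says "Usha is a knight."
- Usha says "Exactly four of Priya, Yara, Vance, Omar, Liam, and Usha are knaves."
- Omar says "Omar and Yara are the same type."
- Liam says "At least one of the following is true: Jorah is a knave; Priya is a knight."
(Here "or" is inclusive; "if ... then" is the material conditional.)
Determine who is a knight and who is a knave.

Priya (knight): "if Omar is a knight then Liam is a knave" — True. ✓
Yara is a knight, so "either Omar is a knave or Priya is a knight" must be True — and it is.
Jorah is a knave, so "Vance is a knight" must be false — and it is.
Vance is a knave; "Usha is a knight" is false, as required.
Since Usha is a knave, "exactly four of Priya, Yara, Vance, Omar, Liam, and Usha are knaves" needs to be false, which holds.
Since Omar is a knave, "Omar and Yara are the same type" needs to be false, which holds.
Liam is a knight; "at least one of the following is true: Jorah is a knave; Priya is a knight" is True, as required.

Knights: Priya, Yara, and Liam. Knaves: Jorah, Vance, Usha, and Omar.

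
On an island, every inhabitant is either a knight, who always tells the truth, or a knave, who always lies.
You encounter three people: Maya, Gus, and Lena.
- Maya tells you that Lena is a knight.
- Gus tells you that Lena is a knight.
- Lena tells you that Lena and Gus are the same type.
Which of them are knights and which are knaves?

Knights: Maya, Gus, and Lena. Knaves: none.

Suppose Maya is a knave. Then Maya's statement "Lena is a knight" would have to be false. Checking the 4 ways to assign the others, none is consistent with every speaker.
(For instance, with Gus=knight, Lena=knight, Maya's claim "Lena is a knight" comes out true where it would need to be false.)
So Maya must be a knight, making "Lena is a knight" true. Taking Maya=knight, Gus=knight, Lena=knight, each remaining statement checks out:
  Gus (knight): "Lena is a knight" — true. ✓
  Lena (knight): "Lena and Gus are the same type" — true. ✓
This is the unique consistent assignment.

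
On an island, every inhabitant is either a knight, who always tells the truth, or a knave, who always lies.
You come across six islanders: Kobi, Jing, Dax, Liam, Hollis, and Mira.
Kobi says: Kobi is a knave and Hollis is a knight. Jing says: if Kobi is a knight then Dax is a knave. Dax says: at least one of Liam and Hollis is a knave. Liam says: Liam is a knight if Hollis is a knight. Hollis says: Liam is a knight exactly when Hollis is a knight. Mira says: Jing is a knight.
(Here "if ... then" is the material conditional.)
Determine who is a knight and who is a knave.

Knights: Jing, Dax, Liam, and Mira. Knaves: Kobi and Hollis.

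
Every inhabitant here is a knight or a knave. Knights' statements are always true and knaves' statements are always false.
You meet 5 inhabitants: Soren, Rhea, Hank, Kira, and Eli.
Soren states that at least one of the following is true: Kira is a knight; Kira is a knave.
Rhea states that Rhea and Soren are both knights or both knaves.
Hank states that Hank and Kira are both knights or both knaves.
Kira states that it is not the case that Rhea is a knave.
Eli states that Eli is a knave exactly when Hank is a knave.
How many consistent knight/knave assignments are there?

2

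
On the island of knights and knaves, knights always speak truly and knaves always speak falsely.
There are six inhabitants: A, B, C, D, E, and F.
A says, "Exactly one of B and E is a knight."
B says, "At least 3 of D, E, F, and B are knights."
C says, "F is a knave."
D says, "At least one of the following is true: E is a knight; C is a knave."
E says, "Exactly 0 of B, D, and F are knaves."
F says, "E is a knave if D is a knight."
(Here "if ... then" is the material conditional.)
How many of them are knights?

The unique consistent assignment is A=knave, B=knave, C=knave, D=knight, E=knave, F=knight.
That has 2 knights.

2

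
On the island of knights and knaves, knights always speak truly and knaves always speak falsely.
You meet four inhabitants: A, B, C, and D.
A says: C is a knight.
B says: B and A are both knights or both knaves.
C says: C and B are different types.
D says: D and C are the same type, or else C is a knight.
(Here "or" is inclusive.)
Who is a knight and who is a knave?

A is a knight, B is a knave, C is a knight, and D is a knight.

A is a knight, so "C is a knight" must be true — and it is.
B is a knave; "B and A are both knights or both knaves" is False, as required.
C (knight): "C and B are different types" — true. ✓
D is a knight; "D and C are the same type, or else C is a knight" is true, as required.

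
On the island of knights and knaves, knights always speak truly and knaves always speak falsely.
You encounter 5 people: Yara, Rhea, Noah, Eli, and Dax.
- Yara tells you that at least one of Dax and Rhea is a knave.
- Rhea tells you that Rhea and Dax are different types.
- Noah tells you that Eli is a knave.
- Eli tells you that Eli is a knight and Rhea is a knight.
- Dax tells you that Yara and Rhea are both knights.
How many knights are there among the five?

2

The unique consistent assignment is Yara=knight, Rhea=knave, Noah=knight, Eli=knave, Dax=knave.
That has 2 knights.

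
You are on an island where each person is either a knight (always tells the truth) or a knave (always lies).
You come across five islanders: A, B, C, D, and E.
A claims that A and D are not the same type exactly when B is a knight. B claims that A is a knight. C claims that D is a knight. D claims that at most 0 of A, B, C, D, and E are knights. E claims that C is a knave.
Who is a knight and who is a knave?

Knights: A, B, and E. Knaves: C and D.

A is a knight, and the claim "A and D are not the same type exactly when B is a knight" is indeed True.
B is a knight, and the claim "A is a knight" is indeed True.
C is a knave, so "D is a knight" must be false — and it is.
D is a knave, and the claim "at most 0 of A, B, C, D, and E are knights" is indeed false.
E is a knight, so "C is a knave" must be True — and it is.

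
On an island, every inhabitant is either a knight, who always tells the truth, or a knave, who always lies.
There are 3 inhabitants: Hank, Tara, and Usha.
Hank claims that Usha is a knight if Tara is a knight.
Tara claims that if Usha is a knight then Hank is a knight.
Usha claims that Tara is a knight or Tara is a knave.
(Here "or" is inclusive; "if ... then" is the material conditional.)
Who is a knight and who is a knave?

Hank is a knight, Tara is a knight, and Usha is a knight.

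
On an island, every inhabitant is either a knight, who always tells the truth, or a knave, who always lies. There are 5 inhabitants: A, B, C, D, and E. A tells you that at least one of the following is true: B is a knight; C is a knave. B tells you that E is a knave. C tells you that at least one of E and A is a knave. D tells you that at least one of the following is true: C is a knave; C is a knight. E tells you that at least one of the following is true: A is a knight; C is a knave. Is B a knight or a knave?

B is a knave.

Consistent assignments: {A=knight, B=knave, C=knave, D=knight, E=knight}
In every consistent assignment, B is a knave.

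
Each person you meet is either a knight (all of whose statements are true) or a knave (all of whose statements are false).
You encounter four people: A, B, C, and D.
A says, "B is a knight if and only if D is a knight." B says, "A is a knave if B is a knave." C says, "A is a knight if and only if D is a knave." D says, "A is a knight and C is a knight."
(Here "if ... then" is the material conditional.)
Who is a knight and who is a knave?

Suppose A is a knight. Then A's statement "B is a knight if and only if D is a knight" would have to be true. Checking the 8 ways to assign the others, none is consistent with every speaker.
(For instance, with B=knight, C=knave, D=knave, A's claim "B is a knight if and only if D is a knight" comes out false where it would need to be true.)
So A must be a knave, making "B is a knight if and only if D is a knight" false. Taking A=knave, B=knight, C=knave, D=knave, each remaining statement checks out:
  B (knight): "A is a knave if B is a knave" — true. ✓
  C (knave): "A is a knight if and only if D is a knave" — false. ✓
  D (knave): "A is a knight and C is a knight" — false. ✓
This is the unique consistent assignment.

A is a knave, B is a knight, C is a knave, and D is a knave.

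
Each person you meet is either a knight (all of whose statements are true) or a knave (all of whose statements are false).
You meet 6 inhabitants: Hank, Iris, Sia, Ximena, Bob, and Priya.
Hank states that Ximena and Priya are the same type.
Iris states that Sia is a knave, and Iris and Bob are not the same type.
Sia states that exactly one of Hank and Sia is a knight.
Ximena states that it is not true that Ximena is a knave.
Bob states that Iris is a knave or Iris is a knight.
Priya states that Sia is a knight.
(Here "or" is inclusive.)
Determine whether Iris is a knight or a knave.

Iris is a knave.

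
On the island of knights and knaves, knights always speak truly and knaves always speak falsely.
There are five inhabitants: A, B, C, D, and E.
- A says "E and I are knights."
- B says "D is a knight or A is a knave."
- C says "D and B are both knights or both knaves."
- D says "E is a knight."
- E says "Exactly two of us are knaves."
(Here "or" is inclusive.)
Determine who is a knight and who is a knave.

A is a knave, B is a knight, C is a knave, D is a knave, and E is a knave.

A (knave): "E and I are knights" — false. ✓
B is a knight; "D is a knight or A is a knave" is True, as required.
C is a knave; "D and B are both knights or both knaves" is false, as required.
D is a knave, and the claim "E is a knight" is indeed false.
E is a knave; "exactly two of us are knaves" is false, as required.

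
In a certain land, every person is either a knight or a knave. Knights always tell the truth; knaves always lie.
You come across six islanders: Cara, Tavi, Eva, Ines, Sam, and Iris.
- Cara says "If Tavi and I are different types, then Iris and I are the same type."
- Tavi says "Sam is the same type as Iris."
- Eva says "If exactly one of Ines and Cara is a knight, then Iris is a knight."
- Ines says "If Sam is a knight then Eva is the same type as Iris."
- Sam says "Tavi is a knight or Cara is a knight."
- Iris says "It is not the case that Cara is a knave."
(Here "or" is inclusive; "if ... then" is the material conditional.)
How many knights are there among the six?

6

The unique consistent assignment is Cara=knight, Tavi=knight, Eva=knight, Ines=knight, Sam=knight, Iris=knight.
That has 6 knights.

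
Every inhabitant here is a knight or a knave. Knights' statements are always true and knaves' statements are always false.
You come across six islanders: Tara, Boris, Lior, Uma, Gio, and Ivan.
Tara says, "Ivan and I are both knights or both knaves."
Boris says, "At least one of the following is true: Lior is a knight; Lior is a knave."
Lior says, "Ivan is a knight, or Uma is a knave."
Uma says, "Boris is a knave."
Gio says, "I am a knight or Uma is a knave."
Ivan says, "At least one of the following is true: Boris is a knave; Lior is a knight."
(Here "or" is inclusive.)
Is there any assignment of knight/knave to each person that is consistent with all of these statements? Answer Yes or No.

Yes

One consistent assignment: Tara=knight, Boris=knight, Lior=knight, Uma=knave, Gio=knight, Ivan=knight.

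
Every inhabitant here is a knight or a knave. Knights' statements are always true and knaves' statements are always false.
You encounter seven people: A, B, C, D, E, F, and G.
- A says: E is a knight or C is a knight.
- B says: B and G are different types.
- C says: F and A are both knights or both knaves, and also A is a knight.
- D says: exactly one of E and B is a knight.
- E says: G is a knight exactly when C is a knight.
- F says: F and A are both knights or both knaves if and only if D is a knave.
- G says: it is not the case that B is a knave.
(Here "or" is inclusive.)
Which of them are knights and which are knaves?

A is a knight, B is a knave, C is a knight, D is a knave, E is a knave, F is a knight, and G is a knave.

As a knight, A's statement "E is a knight or C is a knight" should be true; it is.
B is a knave; "B and G are different types" is False, as required.
As a knight, C's statement "F and A are both knights or both knaves, and also A is a knight" should be true; it is.
D is a knave; "exactly one of E and B is a knight" is False, as required.
E is a knave, so "G is a knight exactly when C is a knight" must be False — and it is.
F is a knight, so "F and A are both knights or both knaves if and only if D is a knave" must be true — and it is.
G is a knave; "it is not the case that B is a knave" is False, as required.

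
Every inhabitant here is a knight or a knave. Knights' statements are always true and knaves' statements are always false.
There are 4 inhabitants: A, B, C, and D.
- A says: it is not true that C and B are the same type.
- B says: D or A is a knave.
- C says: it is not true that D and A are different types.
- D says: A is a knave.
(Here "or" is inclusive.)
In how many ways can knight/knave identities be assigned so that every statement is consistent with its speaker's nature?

Consistent assignments:
  A=knight, B=knight, C=knave, D=knave

1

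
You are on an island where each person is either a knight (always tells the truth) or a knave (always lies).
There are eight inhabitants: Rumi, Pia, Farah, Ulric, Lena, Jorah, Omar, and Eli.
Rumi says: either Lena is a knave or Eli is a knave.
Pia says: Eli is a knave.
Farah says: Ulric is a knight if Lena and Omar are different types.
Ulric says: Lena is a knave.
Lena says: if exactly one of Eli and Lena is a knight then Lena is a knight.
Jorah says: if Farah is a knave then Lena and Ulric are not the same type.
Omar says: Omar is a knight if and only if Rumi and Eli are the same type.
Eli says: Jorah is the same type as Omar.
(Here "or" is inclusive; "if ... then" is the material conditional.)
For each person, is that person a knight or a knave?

Rumi is a knight, Pia is a knave, Farah is a knight, Ulric is a knight, Lena is a knave, Jorah is a knight, Omar is a knight, and Eli is a knight.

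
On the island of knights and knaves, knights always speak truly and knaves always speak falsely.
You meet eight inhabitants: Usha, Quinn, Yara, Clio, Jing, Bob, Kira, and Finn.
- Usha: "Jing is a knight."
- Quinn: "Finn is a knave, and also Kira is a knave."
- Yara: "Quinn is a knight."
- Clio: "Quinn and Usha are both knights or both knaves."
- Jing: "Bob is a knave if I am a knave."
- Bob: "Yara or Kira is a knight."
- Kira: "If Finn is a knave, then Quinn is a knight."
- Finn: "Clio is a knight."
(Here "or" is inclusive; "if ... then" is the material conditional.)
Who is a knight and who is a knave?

Usha is a knave, Quinn is a knave, Yara is a knave, Clio is a knight, Jing is a knave, Bob is a knight, Kira is a knight, and Finn is a knight.

Usha is a knave, so "Jing is a knight" must be false — and it is.
Quinn is a knave; "Finn is a knave, and also Kira is a knave" is false, as required.
Since Yara is a knave, "Quinn is a knight" needs to be false, which holds.
Clio is a knight, and the claim "Quinn and Usha are both knights or both knaves" is indeed true.
As a knave, Jing's statement "Bob is a knave if I am a knave" should be false; it is.
Bob is a knight; "Yara or Kira is a knight" is true, as required.
As a knight, Kira's statement "if Finn is a knave, then Quinn is a knight" should be true; it is.
Since Finn is a knight, "Clio is a knight" needs to be true, which holds.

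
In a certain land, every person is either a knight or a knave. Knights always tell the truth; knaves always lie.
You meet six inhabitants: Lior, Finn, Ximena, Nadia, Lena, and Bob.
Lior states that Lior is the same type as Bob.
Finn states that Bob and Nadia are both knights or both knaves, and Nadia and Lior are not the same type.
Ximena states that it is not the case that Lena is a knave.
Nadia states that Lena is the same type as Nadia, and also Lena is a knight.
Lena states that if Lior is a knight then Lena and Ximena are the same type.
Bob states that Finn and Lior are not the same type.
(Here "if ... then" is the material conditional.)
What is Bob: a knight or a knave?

Bob is a knight.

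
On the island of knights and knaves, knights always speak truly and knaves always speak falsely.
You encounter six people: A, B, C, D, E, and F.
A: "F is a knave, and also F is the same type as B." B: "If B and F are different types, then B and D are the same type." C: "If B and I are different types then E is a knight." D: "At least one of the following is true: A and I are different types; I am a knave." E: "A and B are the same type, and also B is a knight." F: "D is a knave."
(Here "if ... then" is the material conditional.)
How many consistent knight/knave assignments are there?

2

Consistent assignments:
  A=knave, B=knight, C=knight, D=knight, E=knave, F=knave
  A=knave, B=knight, C=knave, D=knight, E=knave, F=knave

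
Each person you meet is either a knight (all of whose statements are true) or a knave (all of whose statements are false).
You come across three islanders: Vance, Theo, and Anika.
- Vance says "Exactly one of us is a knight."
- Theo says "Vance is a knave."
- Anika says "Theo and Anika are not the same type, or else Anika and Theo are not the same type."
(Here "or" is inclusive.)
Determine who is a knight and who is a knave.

Knights: Vance. Knaves: Theo and Anika.

Vance is a knight; "exactly one of us is a knight" is true, as required.
Theo is a knave; "Vance is a knave" is false, as required.
Anika is a knave, so "Theo and Anika are not the same type, or else Anika and Theo are not the same type" must be false — and it is.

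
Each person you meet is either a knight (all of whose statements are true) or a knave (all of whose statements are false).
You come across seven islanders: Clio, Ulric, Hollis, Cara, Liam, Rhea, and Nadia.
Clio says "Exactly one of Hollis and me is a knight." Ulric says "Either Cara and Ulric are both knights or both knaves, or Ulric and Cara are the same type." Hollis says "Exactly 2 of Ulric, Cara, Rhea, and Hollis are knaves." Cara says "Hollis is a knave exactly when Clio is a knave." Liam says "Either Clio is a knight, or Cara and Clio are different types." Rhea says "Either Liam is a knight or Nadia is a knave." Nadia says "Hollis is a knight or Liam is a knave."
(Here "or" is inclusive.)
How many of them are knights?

The unique consistent assignment is Clio=knave, Ulric=knight, Hollis=knave, Cara=knight, Liam=knight, Rhea=knight, Nadia=knave.
That has 4 knights.

4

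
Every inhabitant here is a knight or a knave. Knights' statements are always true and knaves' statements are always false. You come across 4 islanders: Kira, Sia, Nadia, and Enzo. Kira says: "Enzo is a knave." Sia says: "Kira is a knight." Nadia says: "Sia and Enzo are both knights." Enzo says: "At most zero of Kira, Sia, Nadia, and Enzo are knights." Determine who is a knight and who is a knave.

Knights: Kira and Sia. Knaves: Nadia and Enzo.

Since Kira is a knight, "Enzo is a knave" needs to be True, which holds.
Sia (knight): "Kira is a knight" — True. ✓
Nadia is a knave, so "Sia and Enzo are both knights" must be False — and it is.
Enzo (knave): "at most zero of Kira, Sia, Nadia, and Enzo are knights" — False. ✓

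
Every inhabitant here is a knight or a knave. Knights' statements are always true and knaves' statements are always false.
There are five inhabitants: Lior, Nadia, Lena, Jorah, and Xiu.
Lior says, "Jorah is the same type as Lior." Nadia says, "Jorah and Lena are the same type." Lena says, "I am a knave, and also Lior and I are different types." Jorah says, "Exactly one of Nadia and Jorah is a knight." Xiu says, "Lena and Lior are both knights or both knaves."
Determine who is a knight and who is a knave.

Lior is a knave; "Jorah is the same type as Lior" is false, as required.
As a knave, Nadia's statement "Jorah and Lena are the same type" should be false; it is.
Lena (knave): "I am a knave, and also Lior and I are different types" — false. ✓
Since Jorah is a knight, "exactly one of Nadia and Jorah is a knight" needs to be true, which holds.
Xiu is a knight; "Lena and Lior are both knights or both knaves" is true, as required.

Lior is a knave, Nadia is a knave, Lena is a knave, Jorah is a knight, and Xiu is a knight.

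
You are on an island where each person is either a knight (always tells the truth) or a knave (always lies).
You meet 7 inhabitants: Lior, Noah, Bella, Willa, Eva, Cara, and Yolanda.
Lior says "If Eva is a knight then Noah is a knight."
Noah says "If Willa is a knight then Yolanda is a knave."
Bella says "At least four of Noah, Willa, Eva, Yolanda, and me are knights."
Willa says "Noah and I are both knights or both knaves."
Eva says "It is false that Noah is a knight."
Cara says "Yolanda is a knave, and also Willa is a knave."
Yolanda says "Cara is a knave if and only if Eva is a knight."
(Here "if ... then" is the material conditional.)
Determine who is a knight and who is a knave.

Lior (knight): "if Eva is a knight then Noah is a knight" — True. ✓
Noah (knight): "if Willa is a knight then Yolanda is a knave" — True. ✓
Bella (knave): "at least four of Noah, Willa, Eva, Yolanda, and me are knights" — False. ✓
Willa is a knight, and the claim "Noah and I are both knights or both knaves" is indeed True.
Eva is a knave, and the claim "it is false that Noah is a knight" is indeed False.
Since Cara is a knave, "Yolanda is a knave, and also Willa is a knave" needs to be False, which holds.
Yolanda is a knave, so "Cara is a knave if and only if Eva is a knight" must be False — and it is.

Lior is a knight, Noah is a knight, Bella is a knave, Willa is a knight, Eva is a knave, Cara is a knave, and Yolanda is a knave.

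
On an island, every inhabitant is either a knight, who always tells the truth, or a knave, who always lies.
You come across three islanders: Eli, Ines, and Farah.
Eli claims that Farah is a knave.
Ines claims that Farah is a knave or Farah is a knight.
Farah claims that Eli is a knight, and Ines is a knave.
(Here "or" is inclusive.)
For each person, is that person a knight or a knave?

Suppose Eli is a knave. Then Eli's statement "Farah is a knave" would have to be false. Checking the 4 ways to assign the others, none is consistent with every speaker.
(For instance, with Ines=knight, Farah=knave, Eli's claim "Farah is a knave" comes out true where it would need to be false.)
So Eli must be a knight, making "Farah is a knave" true. Taking Eli=knight, Ines=knight, Farah=knave, each remaining statement checks out:
  Ines (knight): "Farah is a knave or Farah is a knight" — true. ✓
  Farah (knave): "Eli is a knight, and Ines is a knave" — false. ✓
This is the unique consistent assignment.

Eli is a knight, Ines is a knight, and Farah is a knave.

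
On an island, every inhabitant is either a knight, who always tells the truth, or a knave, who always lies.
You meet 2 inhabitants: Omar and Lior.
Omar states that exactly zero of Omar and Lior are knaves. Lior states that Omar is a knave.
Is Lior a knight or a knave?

Lior is a knight.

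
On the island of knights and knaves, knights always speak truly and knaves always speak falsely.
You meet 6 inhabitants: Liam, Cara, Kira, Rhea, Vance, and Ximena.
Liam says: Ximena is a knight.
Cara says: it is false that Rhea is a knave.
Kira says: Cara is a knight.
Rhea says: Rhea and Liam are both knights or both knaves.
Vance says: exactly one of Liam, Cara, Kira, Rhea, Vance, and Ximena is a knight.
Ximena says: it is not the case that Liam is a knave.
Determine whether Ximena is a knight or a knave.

Consistent assignments: {Liam=knight, Cara=knight, Kira=knight, Rhea=knight, Vance=knave, Ximena=knight}; {Liam=knight, Cara=knave, Kira=knave, Rhea=knave, Vance=knave, Ximena=knight}
In every consistent assignment, Ximena is a knight.

Ximena is a knight.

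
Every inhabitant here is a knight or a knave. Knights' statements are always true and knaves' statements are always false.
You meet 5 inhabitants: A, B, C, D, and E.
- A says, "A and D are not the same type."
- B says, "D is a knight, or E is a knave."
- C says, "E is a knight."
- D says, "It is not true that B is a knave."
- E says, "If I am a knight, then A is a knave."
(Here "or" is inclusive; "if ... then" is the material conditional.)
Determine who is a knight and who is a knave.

As a knave, A's statement "A and D are not the same type" should be false; it is.
As a knave, B's statement "D is a knight, or E is a knave" should be false; it is.
As a knight, C's statement "E is a knight" should be true; it is.
As a knave, D's statement "it is not true that B is a knave" should be false; it is.
E is a knight, so "if I am a knight, then A is a knave" must be true — and it is.

A is a knave, B is a knave, C is a knight, D is a knave, and E is a knight.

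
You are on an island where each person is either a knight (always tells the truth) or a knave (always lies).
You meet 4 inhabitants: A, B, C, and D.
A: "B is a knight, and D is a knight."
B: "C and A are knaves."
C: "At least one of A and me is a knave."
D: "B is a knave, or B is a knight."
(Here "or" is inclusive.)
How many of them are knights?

The unique consistent assignment is A=knave, B=knave, C=knight, D=knight.
That has 2 knights.

2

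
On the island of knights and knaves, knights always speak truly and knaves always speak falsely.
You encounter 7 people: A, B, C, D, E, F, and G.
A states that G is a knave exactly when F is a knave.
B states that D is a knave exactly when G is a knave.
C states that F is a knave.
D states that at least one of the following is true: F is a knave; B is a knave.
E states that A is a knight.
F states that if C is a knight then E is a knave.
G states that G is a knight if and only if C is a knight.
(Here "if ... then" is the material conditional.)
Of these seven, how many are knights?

4

The unique consistent assignment is A=knight, B=knave, C=knight, D=knight, E=knight, F=knave, G=knave.
That has 4 knights.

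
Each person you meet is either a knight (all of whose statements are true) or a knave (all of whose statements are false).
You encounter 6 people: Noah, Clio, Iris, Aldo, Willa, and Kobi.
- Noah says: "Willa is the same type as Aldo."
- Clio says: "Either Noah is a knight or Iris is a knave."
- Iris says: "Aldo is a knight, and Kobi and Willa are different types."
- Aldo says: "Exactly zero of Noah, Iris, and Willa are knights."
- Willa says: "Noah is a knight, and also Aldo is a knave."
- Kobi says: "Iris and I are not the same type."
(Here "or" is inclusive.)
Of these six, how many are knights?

2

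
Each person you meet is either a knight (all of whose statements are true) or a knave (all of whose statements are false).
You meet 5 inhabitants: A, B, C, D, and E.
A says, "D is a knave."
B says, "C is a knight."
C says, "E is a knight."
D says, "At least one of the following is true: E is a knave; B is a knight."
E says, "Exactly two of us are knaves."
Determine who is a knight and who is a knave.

A is a knave, B is a knave, C is a knave, D is a knight, and E is a knave.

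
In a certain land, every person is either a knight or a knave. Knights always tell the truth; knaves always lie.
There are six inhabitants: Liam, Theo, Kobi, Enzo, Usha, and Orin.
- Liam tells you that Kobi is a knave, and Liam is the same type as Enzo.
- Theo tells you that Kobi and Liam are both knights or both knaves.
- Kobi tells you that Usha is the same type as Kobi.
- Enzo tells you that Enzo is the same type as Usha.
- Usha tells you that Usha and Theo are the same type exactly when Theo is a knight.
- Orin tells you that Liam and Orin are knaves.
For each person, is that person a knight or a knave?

Liam is a knight, so "Kobi is a knave, and Liam is the same type as Enzo" must be True — and it is.
Theo (knave): "Kobi and Liam are both knights or both knaves" — false. ✓
Kobi is a knave, so "Usha is the same type as Kobi" must be false — and it is.
Enzo (knight): "Enzo is the same type as Usha" — True. ✓
Usha (knight): "Usha and Theo are the same type exactly when Theo is a knight" — True. ✓
Orin is a knave; "Liam and Orin are knaves" is false, as required.

Knights: Liam, Enzo, and Usha. Knaves: Theo, Kobi, and Orin.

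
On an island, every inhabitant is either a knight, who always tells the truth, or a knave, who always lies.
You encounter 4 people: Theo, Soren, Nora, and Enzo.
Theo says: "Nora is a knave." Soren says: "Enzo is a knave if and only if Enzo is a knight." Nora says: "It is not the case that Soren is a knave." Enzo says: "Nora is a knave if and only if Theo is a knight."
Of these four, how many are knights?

The unique consistent assignment is Theo=knight, Soren=knave, Nora=knave, Enzo=knight.
That has 2 knights.

2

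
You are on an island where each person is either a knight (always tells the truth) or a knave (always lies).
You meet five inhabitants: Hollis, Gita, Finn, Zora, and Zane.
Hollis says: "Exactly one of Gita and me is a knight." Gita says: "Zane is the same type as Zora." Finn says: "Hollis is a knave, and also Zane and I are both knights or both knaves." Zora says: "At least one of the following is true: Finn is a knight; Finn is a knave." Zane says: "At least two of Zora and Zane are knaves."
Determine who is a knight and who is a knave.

Knights: Hollis and Zora. Knaves: Gita, Finn, and Zane.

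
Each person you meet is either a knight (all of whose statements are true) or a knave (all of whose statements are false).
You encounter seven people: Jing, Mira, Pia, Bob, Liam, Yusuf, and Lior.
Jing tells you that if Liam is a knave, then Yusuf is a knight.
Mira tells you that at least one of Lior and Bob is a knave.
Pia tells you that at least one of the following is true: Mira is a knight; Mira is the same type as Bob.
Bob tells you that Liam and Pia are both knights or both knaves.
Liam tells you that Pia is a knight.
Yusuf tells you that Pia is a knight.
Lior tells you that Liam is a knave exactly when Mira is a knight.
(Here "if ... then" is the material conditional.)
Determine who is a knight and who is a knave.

Jing is a knight, Mira is a knight, Pia is a knight, Bob is a knight, Liam is a knight, Yusuf is a knight, and Lior is a knave.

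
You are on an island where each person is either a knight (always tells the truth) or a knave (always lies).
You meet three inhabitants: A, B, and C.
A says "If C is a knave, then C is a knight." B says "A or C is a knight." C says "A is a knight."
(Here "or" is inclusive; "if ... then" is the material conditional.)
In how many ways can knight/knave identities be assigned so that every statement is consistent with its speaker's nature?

2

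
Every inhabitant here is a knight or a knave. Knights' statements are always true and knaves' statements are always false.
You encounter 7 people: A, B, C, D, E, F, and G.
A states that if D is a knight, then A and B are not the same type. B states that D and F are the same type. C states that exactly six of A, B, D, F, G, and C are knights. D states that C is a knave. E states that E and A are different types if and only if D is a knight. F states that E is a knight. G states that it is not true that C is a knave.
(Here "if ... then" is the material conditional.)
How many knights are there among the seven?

1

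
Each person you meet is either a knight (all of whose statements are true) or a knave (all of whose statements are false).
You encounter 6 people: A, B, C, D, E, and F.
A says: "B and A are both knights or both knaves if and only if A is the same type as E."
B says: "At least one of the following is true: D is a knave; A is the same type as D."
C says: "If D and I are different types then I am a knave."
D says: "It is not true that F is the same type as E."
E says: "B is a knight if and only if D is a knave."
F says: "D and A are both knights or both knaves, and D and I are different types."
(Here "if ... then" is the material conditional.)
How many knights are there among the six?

3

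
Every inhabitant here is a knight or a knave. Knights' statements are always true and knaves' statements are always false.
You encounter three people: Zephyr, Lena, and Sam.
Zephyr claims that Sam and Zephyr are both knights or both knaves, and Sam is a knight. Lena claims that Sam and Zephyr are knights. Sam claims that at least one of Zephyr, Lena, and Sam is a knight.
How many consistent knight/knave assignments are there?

3

Consistent assignments:
  Zephyr=knight, Lena=knight, Sam=knight
  Zephyr=knave, Lena=knave, Sam=knight
  Zephyr=knave, Lena=knave, Sam=knave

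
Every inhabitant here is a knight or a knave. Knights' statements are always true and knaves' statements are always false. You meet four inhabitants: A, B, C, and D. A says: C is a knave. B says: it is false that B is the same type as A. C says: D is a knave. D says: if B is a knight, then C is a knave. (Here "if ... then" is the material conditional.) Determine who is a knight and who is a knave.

A is a knave; "C is a knave" is false, as required.
As a knight, B's statement "it is false that B is the same type as A" should be True; it is.
C is a knight; "D is a knave" is True, as required.
D (knave): "if B is a knight, then C is a knave" — false. ✓

A is a knave, B is a knight, C is a knight, and D is a knave.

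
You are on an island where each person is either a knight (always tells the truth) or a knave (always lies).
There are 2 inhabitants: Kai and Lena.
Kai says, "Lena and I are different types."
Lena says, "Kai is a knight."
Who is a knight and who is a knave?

Kai is a knave and Lena is a knave.

Suppose Kai is a knight. Then Kai's statement "Lena and I are different types" would have to be true. Checking the 2 ways to assign the others, none is consistent with every speaker.
(For instance, with Lena=knave, Lena's claim "Kai is a knight" comes out true where it would need to be false.)
So Kai must be a knave, making "Lena and I are different types" false. Taking Kai=knave, Lena=knave, each remaining statement checks out:
  Lena (knave): "Kai is a knight" — false. ✓
This is the unique consistent assignment.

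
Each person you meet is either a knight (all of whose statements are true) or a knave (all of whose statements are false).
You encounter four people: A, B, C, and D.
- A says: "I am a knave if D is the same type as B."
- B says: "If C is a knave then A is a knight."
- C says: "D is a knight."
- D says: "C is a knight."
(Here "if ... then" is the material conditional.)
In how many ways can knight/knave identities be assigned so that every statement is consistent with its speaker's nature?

Consistent assignments:
  A=knight, B=knight, C=knave, D=knave

1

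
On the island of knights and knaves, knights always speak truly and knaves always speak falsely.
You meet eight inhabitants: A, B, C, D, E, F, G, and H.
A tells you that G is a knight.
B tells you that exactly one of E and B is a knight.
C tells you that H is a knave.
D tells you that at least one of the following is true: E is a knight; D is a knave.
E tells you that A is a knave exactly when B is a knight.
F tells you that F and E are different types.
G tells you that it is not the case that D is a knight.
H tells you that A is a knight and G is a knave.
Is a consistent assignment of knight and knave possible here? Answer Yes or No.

No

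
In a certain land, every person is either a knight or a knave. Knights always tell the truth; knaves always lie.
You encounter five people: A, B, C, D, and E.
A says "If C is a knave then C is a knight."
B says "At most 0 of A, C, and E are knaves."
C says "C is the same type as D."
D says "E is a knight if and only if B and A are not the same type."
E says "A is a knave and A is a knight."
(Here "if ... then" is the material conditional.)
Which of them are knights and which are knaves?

A is a knave, B is a knave, C is a knave, D is a knight, and E is a knave.

Suppose A is a knight. Then A's statement "if C is a knave then C is a knight" would have to be true. Checking the 16 ways to assign the others, none is consistent with every speaker.
(For instance, with B=knave, C=knave, D=knight, E=knave, A's claim "if C is a knave then C is a knight" comes out false where it would need to be true.)
So A must be a knave, making "if C is a knave then C is a knight" false. Taking A=knave, B=knave, C=knave, D=knight, E=knave, each remaining statement checks out:
  B (knave): "at most 0 of A, C, and E are knaves" — false. ✓
  C (knave): "C is the same type as D" — false. ✓
  D (knight): "E is a knight if and only if B and A are not the same type" — true. ✓
  E (knave): "A is a knave and A is a knight" — false. ✓
This is the unique consistent assignment.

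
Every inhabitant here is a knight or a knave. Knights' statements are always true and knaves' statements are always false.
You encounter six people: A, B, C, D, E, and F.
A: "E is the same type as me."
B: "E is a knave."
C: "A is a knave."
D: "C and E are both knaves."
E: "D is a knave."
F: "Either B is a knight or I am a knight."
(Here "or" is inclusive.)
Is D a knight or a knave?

D is a knave.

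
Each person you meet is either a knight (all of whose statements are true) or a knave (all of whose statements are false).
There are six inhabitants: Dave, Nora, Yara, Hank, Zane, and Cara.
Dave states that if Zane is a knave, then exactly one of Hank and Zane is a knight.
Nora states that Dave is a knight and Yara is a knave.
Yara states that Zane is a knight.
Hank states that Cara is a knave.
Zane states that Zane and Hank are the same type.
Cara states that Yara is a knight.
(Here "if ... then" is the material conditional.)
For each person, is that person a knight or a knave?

Dave is a knight, Nora is a knight, Yara is a knave, Hank is a knight, Zane is a knave, and Cara is a knave.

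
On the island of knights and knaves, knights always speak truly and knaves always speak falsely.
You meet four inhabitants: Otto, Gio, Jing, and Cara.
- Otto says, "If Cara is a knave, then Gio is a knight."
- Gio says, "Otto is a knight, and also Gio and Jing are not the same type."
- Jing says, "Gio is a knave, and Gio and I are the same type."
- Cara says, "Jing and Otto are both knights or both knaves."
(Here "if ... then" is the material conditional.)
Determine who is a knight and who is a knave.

Knights: Otto and Gio. Knaves: Jing and Cara.

Suppose Otto is a knave. Then Otto's statement "if Cara is a knave, then Gio is a knight" would have to be false. Checking the 8 ways to assign the others, none is consistent with every speaker.
(For instance, with Gio=knight, Jing=knave, Cara=knave, Otto's claim "if Cara is a knave, then Gio is a knight" comes out true where it would need to be false.)
So Otto must be a knight, making "if Cara is a knave, then Gio is a knight" true. Taking Otto=knight, Gio=knight, Jing=knave, Cara=knave, each remaining statement checks out:
  Gio (knight): "Otto is a knight, and also Gio and Jing are not the same type" — true. ✓
  Jing (knave): "Gio is a knave, and Gio and I are the same type" — false. ✓
  Cara (knave): "Jing and Otto are both knights or both knaves" — false. ✓
This is the unique consistent assignment.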